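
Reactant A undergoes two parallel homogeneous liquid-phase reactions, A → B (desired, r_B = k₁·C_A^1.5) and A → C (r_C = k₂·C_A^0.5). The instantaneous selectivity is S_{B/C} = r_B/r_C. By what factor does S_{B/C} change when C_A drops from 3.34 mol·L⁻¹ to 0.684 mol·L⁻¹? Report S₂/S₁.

S_{B/C} = (k₁/k₂)·C_A, so S₂/S₁ = (C_{A,2}/C_{A,1}).
= 0.684/3.34 = 0.205.
Selectivity toward B falls as C_A falls — high-concentration operation is favoured.

0.205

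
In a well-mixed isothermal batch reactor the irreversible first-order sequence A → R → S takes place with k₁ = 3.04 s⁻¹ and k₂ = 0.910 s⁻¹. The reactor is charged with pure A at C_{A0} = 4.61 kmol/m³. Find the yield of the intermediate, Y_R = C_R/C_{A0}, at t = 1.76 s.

Solving the coupled first-order balances gives C_R(t) = [k₁/(k₂−k₁)]·C_{A0}·(e^(−k₁t) − e^(−k₂t)).
e^(−k₁t) = e^(−3.04×1.76) = e^(−5.350) = 0.004746; e^(−k₂t) = e^(−1.602) = 0.2016.
C_R = 3.04×4.61/(0.910−3.04) × (0.004746−0.2016) = (-6.580)×(-0.1968) = 1.295 kmol/m³.
Y_R = C_R/C_{A0} = 1.295/4.61 = 0.281.

0.281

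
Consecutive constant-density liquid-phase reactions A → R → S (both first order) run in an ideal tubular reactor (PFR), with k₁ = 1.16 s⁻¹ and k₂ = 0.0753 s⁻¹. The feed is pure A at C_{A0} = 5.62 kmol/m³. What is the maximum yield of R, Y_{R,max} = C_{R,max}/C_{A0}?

At the optimum, C_{R,max}/C_{A0} = (k₁/k₂)^[k₂/(k₂−k₁)].
= (1.16/0.0753)^(0.0753/(0.0753−1.16)) = (15.41)^(-0.06942) = 0.8271.

0.827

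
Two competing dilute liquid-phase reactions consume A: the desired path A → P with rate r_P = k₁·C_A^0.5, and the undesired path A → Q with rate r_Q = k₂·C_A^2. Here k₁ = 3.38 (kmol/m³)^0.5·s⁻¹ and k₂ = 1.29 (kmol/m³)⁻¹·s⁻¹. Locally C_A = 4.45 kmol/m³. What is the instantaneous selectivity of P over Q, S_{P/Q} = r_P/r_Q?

0.279

S_{P/Q} = r_P/r_Q = (k₁·C_A^0.5)/(k₂·C_A^2) = (k₁/k₂)·C_A^-1.5.
= (3.38×4.450^0.5) / (1.29×4.450^2) = 7.130/25.55 = 0.279.
The undesired path is higher order in A, so low C_A (CSTR or dilute feed) favours P.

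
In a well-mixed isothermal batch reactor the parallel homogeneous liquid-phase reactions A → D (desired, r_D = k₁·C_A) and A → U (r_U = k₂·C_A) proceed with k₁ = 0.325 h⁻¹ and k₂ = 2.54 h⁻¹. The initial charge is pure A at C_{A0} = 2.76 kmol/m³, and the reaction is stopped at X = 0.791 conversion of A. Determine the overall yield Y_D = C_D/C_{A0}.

C_A = C_{A0}(1−X) = 0.5768 kmol/m³.
Both paths are first order in A, so the instantaneous fraction to D is constant: dC_D/d(−C_A) = k₁/(k₁+k₂) = 0.1134.
C_D = 0.1134·(C_{A0}−C_A) = 0.1134×2.183 = 0.248 kmol/m³.
Y_D = C_D/C_{A0} = 0.2477/2.76 = 0.0897.

0.0897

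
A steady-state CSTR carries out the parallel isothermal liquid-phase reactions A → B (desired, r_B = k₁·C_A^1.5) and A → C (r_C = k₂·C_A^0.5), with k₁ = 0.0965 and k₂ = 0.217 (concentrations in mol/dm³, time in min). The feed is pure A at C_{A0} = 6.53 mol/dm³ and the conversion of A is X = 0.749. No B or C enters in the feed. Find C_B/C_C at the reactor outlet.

Exit C_A = C_{A0}(1−X) = 6.53×0.251 = 1.639 mol/dm³.
In a CSTR the entire volume is at exit conditions, so r_B = 0.0965×1.639^1.5 = 0.2025 and r_C = 0.217×1.639^0.5 = 0.2778.
Overall selectivity = C_B/C_C = r_Bτ/(r_Cτ) = r_B/r_C = 0.729.

0.729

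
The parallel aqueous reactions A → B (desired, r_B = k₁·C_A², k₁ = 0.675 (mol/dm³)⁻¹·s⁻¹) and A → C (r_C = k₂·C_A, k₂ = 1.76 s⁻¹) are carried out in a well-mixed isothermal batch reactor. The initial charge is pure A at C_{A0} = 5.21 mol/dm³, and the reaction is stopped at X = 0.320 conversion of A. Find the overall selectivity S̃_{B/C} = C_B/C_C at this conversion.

C_A = C_{A0}(1−X) = 3.543 mol/dm³.
Along a PFR/batch, dC_C/dC_A = −r_C/(r_B+r_C) = −k₂/(k₂+k₁·C_A).
Integrating from C_{A0} to C_A: C_C = (1.76/0.675)·ln[(1.76+0.675·5.21)/(1.76+0.675·3.54)] = 2.607·ln(5.277/4.151) = 0.6254 mol/dm³.
Then C_B = (C_{A0}−C_A) − C_C = 1.667 − 0.6254 = 1.042 mol/dm³.
S̃_{B/C} = C_B/C_C = 1.042/0.6254 = 1.67.

1.67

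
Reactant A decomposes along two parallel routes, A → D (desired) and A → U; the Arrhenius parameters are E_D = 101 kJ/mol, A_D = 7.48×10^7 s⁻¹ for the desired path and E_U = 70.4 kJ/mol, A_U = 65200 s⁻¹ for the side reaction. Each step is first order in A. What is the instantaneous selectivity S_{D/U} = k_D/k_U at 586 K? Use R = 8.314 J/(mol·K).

k_D/k_U = (A_D/A_U)·exp[−(E_D−E_U)/(RT)] = (A_D/A_U)·exp[(E_U−E_D)/(RT)].
(E_U−E_D)/(RT) = (70.4−101)×10³/(8.314×586) = -30600/4872 = -6.281.
k_D/k_U = (7.48×10^7/65200)·exp(-6.281) = 1147 × 0.001872 = 2.15.

2.15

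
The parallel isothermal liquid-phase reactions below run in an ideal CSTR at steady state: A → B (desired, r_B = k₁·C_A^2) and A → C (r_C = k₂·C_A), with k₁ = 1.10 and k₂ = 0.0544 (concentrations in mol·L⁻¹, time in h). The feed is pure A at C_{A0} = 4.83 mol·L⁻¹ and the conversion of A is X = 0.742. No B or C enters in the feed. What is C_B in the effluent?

3.45 mol·L⁻¹

Exit C_A = C_{A0}(1−X) = 4.83×0.258 = 1.246 mol·L⁻¹.
A CSTR operates uniformly at the exit composition, giving r_B = 1.708 and r_C = 0.06779 (each k·C_A^n at C_A = 1.246).
Fraction of consumed A going to B: r_B/(r_B+r_C) = 0.9618.
C_B = 0.9618·C_{A0}·X = 0.9618×4.83×0.742 = 3.45 mol·L⁻¹.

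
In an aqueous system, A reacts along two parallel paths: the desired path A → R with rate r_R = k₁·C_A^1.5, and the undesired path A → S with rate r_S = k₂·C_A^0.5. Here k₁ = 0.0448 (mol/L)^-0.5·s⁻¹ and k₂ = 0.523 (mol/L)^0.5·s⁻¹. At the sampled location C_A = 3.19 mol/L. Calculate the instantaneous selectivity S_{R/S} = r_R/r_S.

0.273

S_{R/S} = r_R/r_S = (k₁·C_A^1.5)/(k₂·C_A^0.5) = (k₁/k₂)·C_A.
= (0.0448×3.190^1.5) / (0.523×3.190^0.5) = 0.2552/0.9341 = 0.273.
Since the desired path is higher order in A, keeping C_A high (PFR or concentrated feed) favours R.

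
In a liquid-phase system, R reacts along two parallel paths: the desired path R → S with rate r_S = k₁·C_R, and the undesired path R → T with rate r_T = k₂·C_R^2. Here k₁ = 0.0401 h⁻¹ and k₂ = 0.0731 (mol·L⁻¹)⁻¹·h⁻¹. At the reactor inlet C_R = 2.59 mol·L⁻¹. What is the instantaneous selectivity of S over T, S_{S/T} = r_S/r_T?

0.212

S_{S/T} = r_S/r_T = (k₁·C_R)/(k₂·C_R^2) = (k₁/k₂)·C_R⁻¹.
= (0.0401×2.590) / (0.0731×2.590^2) = 0.1039/0.4904 = 0.212.
The undesired path is higher order in R, so low C_R (CSTR or dilute feed) favours S.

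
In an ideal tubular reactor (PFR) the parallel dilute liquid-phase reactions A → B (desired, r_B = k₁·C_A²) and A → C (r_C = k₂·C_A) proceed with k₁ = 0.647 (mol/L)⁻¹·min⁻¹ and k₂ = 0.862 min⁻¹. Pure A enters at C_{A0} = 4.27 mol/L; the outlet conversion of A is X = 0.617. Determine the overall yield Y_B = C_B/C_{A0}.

C_A = C_{A0}(1−X) = 1.635 mol/L.
Along a PFR/batch, dC_C/dC_A = −r_C/(r_B+r_C) = −k₂/(k₂+k₁·C_A).
Integrating from C_{A0} to C_A: C_C = (0.862/0.647)·ln[(0.862+0.647·4.27)/(0.862+0.647·1.64)] = 1.332·ln(3.625/1.920) = 0.8465 mol/L.
Then C_B = (C_{A0}−C_A) − C_C = 2.635 − 0.8465 = 1.788 mol/L.
Y_B = C_B/C_{A0} = 1.788/4.27 = 0.419.

0.419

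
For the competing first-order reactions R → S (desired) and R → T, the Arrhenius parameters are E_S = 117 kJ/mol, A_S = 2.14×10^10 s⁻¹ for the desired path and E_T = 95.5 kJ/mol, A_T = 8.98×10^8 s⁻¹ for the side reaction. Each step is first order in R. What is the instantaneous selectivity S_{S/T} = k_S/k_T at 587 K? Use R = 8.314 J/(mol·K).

k_S/k_T = (A_S/A_T)·exp[−(E_S−E_T)/(RT)] = (A_S/A_T)·exp[(E_T−E_S)/(RT)].
(E_T−E_S)/(RT) = (95.5−117)×10³/(8.314×587) = -21500/4880 = -4.405.
k_S/k_T = (2.14×10^10/8.98×10^8)·exp(-4.405) = 23.83 × 0.01221 = 0.291.

0.291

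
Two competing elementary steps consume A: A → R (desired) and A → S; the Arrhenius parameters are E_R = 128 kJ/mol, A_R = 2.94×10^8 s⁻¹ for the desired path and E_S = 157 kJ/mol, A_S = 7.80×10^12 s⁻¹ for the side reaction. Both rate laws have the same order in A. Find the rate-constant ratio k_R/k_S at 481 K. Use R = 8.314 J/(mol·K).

Since both paths have the same order in A, the concentration cancels and S_{R/S} = k_R/k_S = (A_R/A_S)·exp[(E_S−E_R)/(RT)].
(E_S−E_R)/(RT) = (157−128)×10³/(8.314×481) = 29000/3999 = 7.252.
k_R/k_S = (2.94×10^8/7.80×10^12)·exp(7.252) = 3.769×10^-5 × 1411 = 0.0532.

0.0532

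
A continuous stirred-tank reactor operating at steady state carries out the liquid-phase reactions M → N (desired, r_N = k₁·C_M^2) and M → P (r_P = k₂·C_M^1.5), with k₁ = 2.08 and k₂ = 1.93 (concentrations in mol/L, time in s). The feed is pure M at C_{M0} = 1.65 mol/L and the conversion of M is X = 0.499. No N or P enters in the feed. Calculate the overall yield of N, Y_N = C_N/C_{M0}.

Exit C_M = C_{M0}(1−X) = 1.65×0.501 = 0.8266 mol/L.
Rates in a CSTR are evaluated at the outlet concentration: r_N = 2.08×0.8266^2 = 1.421, r_P = 1.93×0.8266^1.5 = 1.451.
Fraction of consumed M going to N: r_N/(r_N+r_P) = 0.4949.
C_N = 0.4949·C_{M0}·X = 0.4949×1.65×0.499 = 0.407 mol/L; Y_N = C_N/C_{M0} = 0.247.

0.247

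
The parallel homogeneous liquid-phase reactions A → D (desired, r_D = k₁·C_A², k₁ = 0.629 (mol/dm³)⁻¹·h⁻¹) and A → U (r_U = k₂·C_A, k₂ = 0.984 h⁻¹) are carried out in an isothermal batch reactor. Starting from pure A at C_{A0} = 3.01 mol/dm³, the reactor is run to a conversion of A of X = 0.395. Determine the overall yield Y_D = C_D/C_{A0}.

0.239

C_A = C_{A0}(1−X) = 1.821 mol/dm³.
Along a PFR/batch, dC_U/dC_A = −r_U/(r_D+r_U) = −k₂/(k₂+k₁·C_A).
Integrating from C_{A0} to C_A: C_U = (0.984/0.629)·ln[(0.984+0.629·3.01)/(0.984+0.629·1.82)] = 1.564·ln(2.877/2.129) = 0.4709 mol/dm³.
Then C_D = (C_{A0}−C_A) − C_U = 1.189 − 0.4709 = 0.7181 mol/dm³.
Y_D = C_D/C_{A0} = 0.7181/3.01 = 0.239.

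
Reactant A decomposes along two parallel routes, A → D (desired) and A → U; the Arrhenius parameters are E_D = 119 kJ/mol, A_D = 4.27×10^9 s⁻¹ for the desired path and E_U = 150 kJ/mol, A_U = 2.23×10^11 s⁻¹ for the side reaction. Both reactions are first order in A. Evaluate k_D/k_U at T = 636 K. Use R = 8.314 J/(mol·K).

6.73

k_D/k_U = (A_D/A_U)·exp[−(E_D−E_U)/(RT)] = (A_D/A_U)·exp[(E_U−E_D)/(RT)].
(E_U−E_D)/(RT) = (150−119)×10³/(8.314×636) = 31000/5288 = 5.863.
k_D/k_U = (4.27×10^9/2.23×10^11)·exp(5.863) = 0.01915 × 351.7 = 6.73.
Since E_D < E_U, lowering the temperature improves selectivity toward D.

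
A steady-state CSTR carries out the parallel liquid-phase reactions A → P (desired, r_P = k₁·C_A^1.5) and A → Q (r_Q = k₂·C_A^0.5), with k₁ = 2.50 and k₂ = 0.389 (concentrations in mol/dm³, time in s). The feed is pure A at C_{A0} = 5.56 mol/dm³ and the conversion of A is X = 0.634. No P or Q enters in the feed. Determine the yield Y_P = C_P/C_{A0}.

Exit C_A = C_{A0}(1−X) = 5.56×0.366 = 2.035 mol/dm³.
In a CSTR the entire volume is at exit conditions, so r_P = 2.50×2.035^1.5 = 7.257 and r_Q = 0.389×2.035^0.5 = 0.5549.
Fraction of consumed A going to P: r_P/(r_P+r_Q) = 0.9290.
C_P = 0.9290·C_{A0}·X = 0.9290×5.56×0.634 = 3.27 mol/dm³; Y_P = C_P/C_{A0} = 0.589.

0.589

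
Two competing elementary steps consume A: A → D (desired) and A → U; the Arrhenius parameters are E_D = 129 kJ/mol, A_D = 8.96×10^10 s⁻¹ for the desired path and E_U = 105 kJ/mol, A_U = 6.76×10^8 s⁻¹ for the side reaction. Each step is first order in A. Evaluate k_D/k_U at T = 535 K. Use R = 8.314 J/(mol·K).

With equal orders, S_{D/U} = k_D/k_U = (A_D/A_U)·exp[(E_U−E_D)/(RT)].
(E_U−E_D)/(RT) = (105−129)×10³/(8.314×535) = -24000/4448 = -5.396.
k_D/k_U = (8.96×10^10/6.76×10^8)·exp(-5.396) = 132.5 × 0.004536 = 0.601.
Since E_D > E_U, raising the temperature improves selectivity toward D.

0.601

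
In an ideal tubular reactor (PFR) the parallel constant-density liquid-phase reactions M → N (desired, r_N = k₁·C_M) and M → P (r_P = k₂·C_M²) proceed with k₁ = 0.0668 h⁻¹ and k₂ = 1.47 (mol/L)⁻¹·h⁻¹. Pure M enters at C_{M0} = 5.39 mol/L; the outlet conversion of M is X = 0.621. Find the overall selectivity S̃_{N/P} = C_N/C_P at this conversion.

0.0132

C_M = C_{M0}(1−X) = 2.043 mol/L.
Along a PFR/batch, dC_N/dC_M = −r_N/(r_N+r_P) = −k₁/(k₁+k₂·C_M).
Integrating from C_{M0} to C_M: C_N = (0.0668/1.47)·ln[(0.0668+1.47·5.39)/(0.0668+1.47·2.04)] = 0.04544·ln(7.990/3.070) = 0.04347 mol/L.
C_P = (C_{M0}−C_M)−C_N = 3.304 mol/L; S̃_{N/P} = 0.04347/3.304 = 0.0132.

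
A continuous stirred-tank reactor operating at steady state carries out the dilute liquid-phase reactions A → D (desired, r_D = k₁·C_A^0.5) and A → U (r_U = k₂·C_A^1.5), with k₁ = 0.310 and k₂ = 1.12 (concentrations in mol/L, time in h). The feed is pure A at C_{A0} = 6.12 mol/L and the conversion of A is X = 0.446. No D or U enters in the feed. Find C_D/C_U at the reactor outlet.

0.0816

Exit C_A = C_{A0}(1−X) = 6.12×0.554 = 3.390 mol/L.
In a CSTR the entire volume is at exit conditions, so r_D = 0.310×3.390^0.5 = 0.5708 and r_U = 1.12×3.390^1.5 = 6.992.
Overall selectivity = C_D/C_U = r_Dτ/(r_Uτ) = r_D/r_U = 0.0816.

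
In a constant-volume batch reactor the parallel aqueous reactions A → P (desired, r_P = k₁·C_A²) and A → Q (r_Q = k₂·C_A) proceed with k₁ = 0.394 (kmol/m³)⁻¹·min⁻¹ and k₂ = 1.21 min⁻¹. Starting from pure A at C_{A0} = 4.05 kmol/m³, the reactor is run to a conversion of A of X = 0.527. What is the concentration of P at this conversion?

C_A = C_{A0}(1−X) = 1.916 kmol/m³.
Along a PFR/batch, dC_Q/dC_A = −r_Q/(r_P+r_Q) = −k₂/(k₂+k₁·C_A).
Integrating from C_{A0} to C_A: C_Q = (1.21/0.394)·ln[(1.21+0.394·4.05)/(1.21+0.394·1.92)] = 3.071·ln(2.806/1.965) = 1.094 kmol/m³.
Then C_P = (C_{A0}−C_A) − C_Q = 2.134 − 1.094 = 1.040 kmol/m³.

1.04 kmol/m³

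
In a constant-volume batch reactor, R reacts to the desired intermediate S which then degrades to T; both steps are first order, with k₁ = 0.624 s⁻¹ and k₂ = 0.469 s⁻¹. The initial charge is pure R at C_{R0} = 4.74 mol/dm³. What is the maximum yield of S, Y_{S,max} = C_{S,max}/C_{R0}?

0.421

For a first-order series the maximum intermediate yield is C_{S,max}/C_{R0} = (k₁/k₂)^[k₂/(k₂−k₁)].
= (0.624/0.469)^(0.469/(0.469−0.624)) = (1.330)^(-3.026) = 0.4215.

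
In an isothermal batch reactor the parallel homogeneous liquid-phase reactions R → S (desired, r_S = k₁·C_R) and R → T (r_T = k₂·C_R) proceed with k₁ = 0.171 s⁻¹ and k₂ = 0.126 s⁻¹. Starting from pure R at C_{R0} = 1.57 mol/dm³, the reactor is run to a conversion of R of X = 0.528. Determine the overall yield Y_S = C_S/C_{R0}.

0.304

C_R = C_{R0}(1−X) = 0.7410 mol/dm³.
Both paths are first order in R, so the instantaneous fraction to S is constant: dC_S/d(−C_R) = k₁/(k₁+k₂) = 0.5758.
C_S = 0.5758·(C_{R0}−C_R) = 0.5758×0.8290 = 0.477 mol/dm³.
Y_S = C_S/C_{R0} = 0.4773/1.57 = 0.304.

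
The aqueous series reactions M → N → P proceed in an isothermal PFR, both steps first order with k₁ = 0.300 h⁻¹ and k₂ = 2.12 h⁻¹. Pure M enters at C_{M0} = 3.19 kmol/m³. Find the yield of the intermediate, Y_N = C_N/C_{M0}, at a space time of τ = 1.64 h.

The intermediate concentration in a first-order A→B→C sequence is C_N = k₁C_{M0}(e^(−k₁τ) − e^(−k₂τ))/(k₂−k₁).
e^(−k₁τ) = e^(−0.300×1.64) = e^(−0.4920) = 0.6114; e^(−k₂τ) = e^(−3.477) = 0.03091.
C_N = 0.300×3.19/(2.12−0.300) × (0.6114−0.03091) = 0.5258×0.5805 = 0.3052 kmol/m³.
Y_N = C_N/C_{M0} = 0.3052/3.19 = 0.0957.

0.0957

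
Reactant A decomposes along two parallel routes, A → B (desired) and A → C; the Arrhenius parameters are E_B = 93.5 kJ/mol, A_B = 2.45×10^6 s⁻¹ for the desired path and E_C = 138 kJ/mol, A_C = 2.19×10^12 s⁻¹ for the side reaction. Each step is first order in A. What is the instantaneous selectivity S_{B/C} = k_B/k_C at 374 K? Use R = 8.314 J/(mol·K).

With equal orders, S_{B/C} = k_B/k_C = (A_B/A_C)·exp[(E_C−E_B)/(RT)].
(E_C−E_B)/(RT) = (138−93.5)×10³/(8.314×374) = 44500/3109 = 14.31.
k_B/k_C = (2.45×10^6/2.19×10^12)·exp(14.31) = 1.119×10^-6 × 1.642×10^6 = 1.84.

1.84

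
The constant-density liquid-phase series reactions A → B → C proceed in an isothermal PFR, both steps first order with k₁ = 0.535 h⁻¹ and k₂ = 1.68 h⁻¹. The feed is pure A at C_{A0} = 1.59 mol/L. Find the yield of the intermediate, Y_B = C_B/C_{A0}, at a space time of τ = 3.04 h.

0.0890

Solving the coupled first-order balances gives C_B(τ) = [k₁/(k₂−k₁)]·C_{A0}·(e^(−k₁τ) − e^(−k₂τ)).
e^(−k₁τ) = e^(−0.535×3.04) = e^(−1.626) = 0.1966; e^(−k₂τ) = e^(−5.107) = 0.006053.
C_B = 0.535×1.59/(1.68−0.535) × (0.1966−0.006053) = 0.7429×0.1906 = 0.1416 mol/L.
Y_B = C_B/C_{A0} = 0.1416/1.59 = 0.0890.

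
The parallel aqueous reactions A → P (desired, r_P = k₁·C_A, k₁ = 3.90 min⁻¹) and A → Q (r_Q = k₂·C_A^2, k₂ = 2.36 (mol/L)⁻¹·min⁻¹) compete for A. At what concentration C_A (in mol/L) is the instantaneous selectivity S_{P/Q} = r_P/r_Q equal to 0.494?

3.35 mol/L

S_{P/Q} = (k₁/k₂)·C_A⁻¹ ⇒ C_A = (S·k₂/k₁)^(-1).
= (0.494×2.36/3.90)^(-1) = (0.2989)^(-1) = 3.35 mol/L.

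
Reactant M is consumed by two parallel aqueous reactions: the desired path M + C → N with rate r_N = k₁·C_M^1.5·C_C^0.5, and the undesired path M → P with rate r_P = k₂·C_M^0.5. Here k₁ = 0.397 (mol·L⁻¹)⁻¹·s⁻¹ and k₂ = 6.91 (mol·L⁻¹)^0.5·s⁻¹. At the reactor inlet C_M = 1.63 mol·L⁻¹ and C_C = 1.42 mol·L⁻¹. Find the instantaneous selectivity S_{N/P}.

0.112

S_{N/P} = r_N/r_P = (k₁·C_M^1.5·C_C^0.5)/(k₂·C_M^0.5) = (k₁/k₂)·C_M·C_C^0.5.
= (0.397×1.630^1.5×1.420^0.5) / (6.91×1.630^0.5) = 0.9845/8.822 = 0.112.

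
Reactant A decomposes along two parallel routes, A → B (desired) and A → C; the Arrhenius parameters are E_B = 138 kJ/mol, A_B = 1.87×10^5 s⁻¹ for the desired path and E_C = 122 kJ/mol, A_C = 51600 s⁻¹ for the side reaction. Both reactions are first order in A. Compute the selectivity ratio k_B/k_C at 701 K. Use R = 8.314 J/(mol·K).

Since both paths have the same order in A, the concentration cancels and S_{B/C} = k_B/k_C = (A_B/A_C)·exp[(E_C−E_B)/(RT)].
(E_C−E_B)/(RT) = (122−138)×10³/(8.314×701) = -16000/5828 = -2.745.
k_B/k_C = (1.87×10^5/51600)·exp(-2.745) = 3.624 × 0.06423 = 0.233.

0.233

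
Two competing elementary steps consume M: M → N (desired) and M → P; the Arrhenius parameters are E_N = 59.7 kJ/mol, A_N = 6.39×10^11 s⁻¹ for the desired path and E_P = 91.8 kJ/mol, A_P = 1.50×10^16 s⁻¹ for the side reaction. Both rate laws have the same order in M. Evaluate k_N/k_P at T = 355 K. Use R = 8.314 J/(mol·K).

k_N/k_P = (A_N/A_P)·exp[−(E_N−E_P)/(RT)] = (A_N/A_P)·exp[(E_P−E_N)/(RT)].
(E_P−E_N)/(RT) = (91.8−59.7)×10³/(8.314×355) = 32100/2951 = 10.88.
k_N/k_P = (6.39×10^11/1.50×10^16)·exp(10.88) = 4.260×10^-5 × 52888 = 2.25.

2.25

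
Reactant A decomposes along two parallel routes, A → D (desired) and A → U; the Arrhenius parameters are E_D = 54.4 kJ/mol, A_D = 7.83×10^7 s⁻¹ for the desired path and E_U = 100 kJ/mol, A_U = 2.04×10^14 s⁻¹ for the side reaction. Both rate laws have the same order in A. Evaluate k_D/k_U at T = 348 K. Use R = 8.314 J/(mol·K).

2.68

Since both paths have the same order in A, the concentration cancels and S_{D/U} = k_D/k_U = (A_D/A_U)·exp[(E_U−E_D)/(RT)].
(E_U−E_D)/(RT) = (100−54.4)×10³/(8.314×348) = 45600/2893 = 15.76.
k_D/k_U = (7.83×10^7/2.04×10^14)·exp(15.76) = 3.838×10^-7 × 6.995×10^6 = 2.68.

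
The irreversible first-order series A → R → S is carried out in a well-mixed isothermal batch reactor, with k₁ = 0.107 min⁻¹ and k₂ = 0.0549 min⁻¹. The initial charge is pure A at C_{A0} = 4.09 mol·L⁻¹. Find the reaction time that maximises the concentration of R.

12.8 min

Setting dC_R/dt = 0 gives t_opt = ln(k₂/k₁)/(k₂−k₁).
= ln(0.0549/0.107)/(0.0549−0.107) = ln(0.5131)/-0.05210 = -0.6673/-0.05210 = 12.8 min.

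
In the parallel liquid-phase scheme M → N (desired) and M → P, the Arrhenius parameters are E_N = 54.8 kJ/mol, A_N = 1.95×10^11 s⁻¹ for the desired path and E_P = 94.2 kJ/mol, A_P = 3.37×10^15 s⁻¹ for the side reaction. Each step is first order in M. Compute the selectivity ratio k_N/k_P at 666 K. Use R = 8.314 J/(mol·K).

k_N/k_P = (A_N/A_P)·exp[−(E_N−E_P)/(RT)] = (A_N/A_P)·exp[(E_P−E_N)/(RT)].
(E_P−E_N)/(RT) = (94.2−54.8)×10³/(8.314×666) = 39400/5537 = 7.116.
k_N/k_P = (1.95×10^11/3.37×10^15)·exp(7.116) = 5.786×10^-5 × 1231 = 0.0712.
Since E_N < E_P, lowering the temperature improves selectivity toward N.

0.0712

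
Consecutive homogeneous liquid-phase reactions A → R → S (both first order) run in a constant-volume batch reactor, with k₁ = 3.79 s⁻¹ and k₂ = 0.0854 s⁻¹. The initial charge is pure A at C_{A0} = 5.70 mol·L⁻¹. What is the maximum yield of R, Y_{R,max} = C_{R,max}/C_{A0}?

For a first-order series the maximum intermediate yield is C_{R,max}/C_{A0} = (k₁/k₂)^[k₂/(k₂−k₁)].
= (3.79/0.0854)^(0.0854/(0.0854−3.79)) = (44.38)^(-0.02305) = 0.9163.

0.916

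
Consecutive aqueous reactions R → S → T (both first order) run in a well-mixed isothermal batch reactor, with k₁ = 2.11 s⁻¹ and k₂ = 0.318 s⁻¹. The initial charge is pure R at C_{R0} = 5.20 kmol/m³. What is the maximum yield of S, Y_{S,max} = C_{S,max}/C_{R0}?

Evaluating C_S at t_opt = ln(k₂/k₁)/(k₂−k₁) gives C_{S,max}/C_{R0} = (k₁/k₂)^[k₂/(k₂−k₁)].
= (2.11/0.318)^(0.318/(0.318−2.11)) = (6.635)^(-0.1775) = 0.7148.

0.715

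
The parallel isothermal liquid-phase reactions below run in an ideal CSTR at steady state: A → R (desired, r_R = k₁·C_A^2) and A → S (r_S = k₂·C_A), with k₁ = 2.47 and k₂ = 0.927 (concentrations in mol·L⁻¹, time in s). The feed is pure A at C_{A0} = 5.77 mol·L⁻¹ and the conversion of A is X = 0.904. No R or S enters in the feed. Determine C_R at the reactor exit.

3.11 mol·L⁻¹

Exit C_A = C_{A0}(1−X) = 5.77×0.0960 = 0.5539 mol·L⁻¹.
A CSTR operates uniformly at the exit composition, giving r_R = 0.7579 and r_S = 0.5135 (each k·C_A^n at C_A = 0.5539).
Fraction of consumed A going to R: r_R/(r_R+r_S) = 0.5961.
C_R = 0.5961·C_{A0}·X = 0.5961×5.77×0.904 = 3.11 mol·L⁻¹.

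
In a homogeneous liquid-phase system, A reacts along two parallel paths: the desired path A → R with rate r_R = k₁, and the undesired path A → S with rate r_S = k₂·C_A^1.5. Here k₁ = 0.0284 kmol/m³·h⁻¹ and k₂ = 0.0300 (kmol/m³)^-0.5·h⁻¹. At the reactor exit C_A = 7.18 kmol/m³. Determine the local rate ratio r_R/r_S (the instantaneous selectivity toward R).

0.0492

S_{R/S} = r_R/r_S = (k₁)/(k₂·C_A^1.5) = (k₁/k₂)·C_A^-1.5.
= (0.0284) / (0.0300×7.180^1.5) = 0.02840/0.5772 = 0.0492.
The undesired path is higher order in A, so low C_A (CSTR or dilute feed) favours R.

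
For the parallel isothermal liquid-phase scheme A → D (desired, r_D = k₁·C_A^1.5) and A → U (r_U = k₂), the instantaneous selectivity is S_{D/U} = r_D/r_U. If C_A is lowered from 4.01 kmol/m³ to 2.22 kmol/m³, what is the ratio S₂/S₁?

S_{D/U} = (k₁/k₂)·C_A^1.5, so S₂/S₁ = (C_{A,2}/C_{A,1})^1.5.
= (2.22/4.01)^1.5 = (0.5536)^1.5 = 0.412.
Selectivity toward D falls as C_A falls — high-concentration operation is favoured.

0.412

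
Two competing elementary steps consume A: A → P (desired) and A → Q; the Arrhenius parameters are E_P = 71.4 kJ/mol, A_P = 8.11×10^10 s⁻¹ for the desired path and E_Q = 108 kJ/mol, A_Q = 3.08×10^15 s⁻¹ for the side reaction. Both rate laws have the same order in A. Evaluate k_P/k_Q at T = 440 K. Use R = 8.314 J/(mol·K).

0.583

k_P/k_Q = (A_P/A_Q)·exp[−(E_P−E_Q)/(RT)] = (A_P/A_Q)·exp[(E_Q−E_P)/(RT)].
(E_Q−E_P)/(RT) = (108−71.4)×10³/(8.314×440) = 36600/3658 = 10.01.
k_P/k_Q = (8.11×10^10/3.08×10^15)·exp(10.01) = 2.633×10^-5 × 22138 = 0.583.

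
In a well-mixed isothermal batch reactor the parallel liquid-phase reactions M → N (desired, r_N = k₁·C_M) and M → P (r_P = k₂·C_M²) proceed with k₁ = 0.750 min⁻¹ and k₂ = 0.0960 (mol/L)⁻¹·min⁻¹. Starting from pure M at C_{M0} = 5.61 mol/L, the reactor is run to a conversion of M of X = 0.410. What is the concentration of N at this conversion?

C_M = C_{M0}(1−X) = 3.310 mol/L.
Along a PFR/batch, dC_N/dC_M = −r_N/(r_N+r_P) = −k₁/(k₁+k₂·C_M).
Integrating from C_{M0} to C_M: C_N = (0.750/0.0960)·ln[(0.750+0.0960·5.61)/(0.750+0.0960·3.31)] = 7.812·ln(1.289/1.068) = 1.469 mol/L.

1.47 mol/L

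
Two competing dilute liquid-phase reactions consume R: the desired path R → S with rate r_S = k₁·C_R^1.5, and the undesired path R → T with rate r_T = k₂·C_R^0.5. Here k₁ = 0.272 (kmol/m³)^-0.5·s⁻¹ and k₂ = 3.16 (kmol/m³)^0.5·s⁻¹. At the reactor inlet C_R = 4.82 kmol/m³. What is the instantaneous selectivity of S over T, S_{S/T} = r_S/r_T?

0.415

S_{S/T} = r_S/r_T = (k₁·C_R^1.5)/(k₂·C_R^0.5) = (k₁/k₂)·C_R.
= (0.272×4.820^1.5) / (3.16×4.820^0.5) = 2.878/6.938 = 0.415.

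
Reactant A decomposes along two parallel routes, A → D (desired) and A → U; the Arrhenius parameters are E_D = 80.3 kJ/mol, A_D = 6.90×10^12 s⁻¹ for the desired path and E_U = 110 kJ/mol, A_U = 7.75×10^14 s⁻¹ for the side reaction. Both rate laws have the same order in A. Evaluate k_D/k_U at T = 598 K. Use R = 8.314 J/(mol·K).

With equal orders, S_{D/U} = k_D/k_U = (A_D/A_U)·exp[(E_U−E_D)/(RT)].
(E_U−E_D)/(RT) = (110−80.3)×10³/(8.314×598) = 29700/4972 = 5.974.
k_D/k_U = (6.90×10^12/7.75×10^14)·exp(5.974) = 0.008903 × 393.0 = 3.50.

3.50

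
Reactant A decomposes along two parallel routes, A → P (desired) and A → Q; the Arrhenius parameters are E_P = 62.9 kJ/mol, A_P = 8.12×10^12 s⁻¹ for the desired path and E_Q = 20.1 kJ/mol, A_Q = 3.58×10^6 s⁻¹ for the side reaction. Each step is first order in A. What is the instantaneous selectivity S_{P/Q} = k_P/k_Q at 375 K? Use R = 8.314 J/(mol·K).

2.48

k_P/k_Q = (A_P/A_Q)·exp[−(E_P−E_Q)/(RT)] = (A_P/A_Q)·exp[(E_Q−E_P)/(RT)].
(E_Q−E_P)/(RT) = (20.1−62.9)×10³/(8.314×375) = -42800/3118 = -13.73.
k_P/k_Q = (8.12×10^12/3.58×10^6)·exp(-13.73) = 2.268×10^6 × 1.092×10^-6 = 2.48.
Since E_P > E_Q, raising the temperature improves selectivity toward P.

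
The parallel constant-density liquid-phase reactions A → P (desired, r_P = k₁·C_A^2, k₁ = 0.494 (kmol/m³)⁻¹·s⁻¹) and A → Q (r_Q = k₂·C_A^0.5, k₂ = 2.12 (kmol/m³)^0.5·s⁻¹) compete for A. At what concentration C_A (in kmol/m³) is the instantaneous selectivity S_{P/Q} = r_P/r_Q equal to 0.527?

1.72 kmol/m³

S_{P/Q} = (k₁/k₂)·C_A^1.5 ⇒ C_A = (S·k₂/k₁)^(1/1.5).
= (0.527×2.12/0.494)^(0.6667) = (2.262)^(0.6667) = 1.72 kmol/m³.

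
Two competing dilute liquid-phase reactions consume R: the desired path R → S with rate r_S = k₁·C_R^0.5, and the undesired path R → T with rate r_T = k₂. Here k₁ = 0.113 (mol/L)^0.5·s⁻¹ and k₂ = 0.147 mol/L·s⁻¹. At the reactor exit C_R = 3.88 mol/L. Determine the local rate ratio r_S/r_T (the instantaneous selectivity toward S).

S_{S/T} = r_S/r_T = (k₁·C_R^0.5)/(k₂) = (k₁/k₂)·C_R^0.5.
= (0.113×3.880^0.5) / (0.147) = 0.2226/0.1470 = 1.51.

1.51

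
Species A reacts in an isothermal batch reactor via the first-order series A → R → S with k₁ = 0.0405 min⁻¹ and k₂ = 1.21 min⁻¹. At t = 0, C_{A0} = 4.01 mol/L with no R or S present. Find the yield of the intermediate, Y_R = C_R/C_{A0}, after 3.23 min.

0.0297

For first-order series with pure A initially, C_R(t) = k₁C_{A0}/(k₂−k₁)·(e^(−k₁t) − e^(−k₂t)).
e^(−k₁t) = e^(−0.0405×3.23) = e^(−0.1308) = 0.8774; e^(−k₂t) = e^(−3.908) = 0.02007.
C_R = 0.0405×4.01/(1.21−0.0405) × (0.8774−0.02007) = 0.1389×0.8573 = 0.1191 mol/L.
Y_R = C_R/C_{A0} = 0.1191/4.01 = 0.0297.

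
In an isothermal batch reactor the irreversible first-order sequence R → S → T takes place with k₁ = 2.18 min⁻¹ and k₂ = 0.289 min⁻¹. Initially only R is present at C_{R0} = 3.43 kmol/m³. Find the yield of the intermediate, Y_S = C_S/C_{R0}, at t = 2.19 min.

0.602

Solving the coupled first-order balances gives C_S(t) = [k₁/(k₂−k₁)]·C_{R0}·(e^(−k₁t) − e^(−k₂t)).
e^(−k₁t) = e^(−2.18×2.19) = e^(−4.774) = 0.008445; e^(−k₂t) = e^(−0.6329) = 0.5310.
C_S = 2.18×3.43/(0.289−2.18) × (0.008445−0.5310) = (-3.954)×(-0.5226) = 2.066 kmol/m³.
Y_S = C_S/C_{R0} = 2.066/3.43 = 0.602.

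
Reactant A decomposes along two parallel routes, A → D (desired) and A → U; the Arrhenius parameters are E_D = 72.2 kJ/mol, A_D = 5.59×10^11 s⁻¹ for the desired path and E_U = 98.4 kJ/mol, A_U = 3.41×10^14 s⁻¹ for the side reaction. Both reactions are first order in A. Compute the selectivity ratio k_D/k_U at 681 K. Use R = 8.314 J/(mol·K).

0.168

Since both paths have the same order in A, the concentration cancels and S_{D/U} = k_D/k_U = (A_D/A_U)·exp[(E_U−E_D)/(RT)].
(E_U−E_D)/(RT) = (98.4−72.2)×10³/(8.314×681) = 26200/5662 = 4.627.
k_D/k_U = (5.59×10^11/3.41×10^14)·exp(4.627) = 0.001639 × 102.3 = 0.168.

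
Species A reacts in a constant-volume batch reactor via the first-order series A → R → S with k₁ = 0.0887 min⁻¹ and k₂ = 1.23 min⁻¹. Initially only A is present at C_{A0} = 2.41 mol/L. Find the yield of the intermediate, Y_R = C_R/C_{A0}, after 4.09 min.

The intermediate concentration in a first-order A→B→C sequence is C_R = k₁C_{A0}(e^(−k₁t) − e^(−k₂t))/(k₂−k₁).
e^(−k₁t) = e^(−0.0887×4.09) = e^(−0.3628) = 0.6957; e^(−k₂t) = e^(−5.031) = 0.006534.
C_R = 0.0887×2.41/(1.23−0.0887) × (0.6957−0.006534) = 0.1873×0.6892 = 0.1291 mol/L.
Y_R = C_R/C_{A0} = 0.1291/2.41 = 0.0536.

0.0536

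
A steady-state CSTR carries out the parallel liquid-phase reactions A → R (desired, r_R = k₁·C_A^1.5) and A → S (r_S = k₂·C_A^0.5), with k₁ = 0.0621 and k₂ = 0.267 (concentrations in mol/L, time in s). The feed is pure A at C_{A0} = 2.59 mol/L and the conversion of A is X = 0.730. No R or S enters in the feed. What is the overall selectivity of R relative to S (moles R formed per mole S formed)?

0.163

Exit C_A = C_{A0}(1−X) = 2.59×0.270 = 0.6993 mol/L.
Rates in a CSTR are evaluated at the outlet concentration: r_R = 0.0621×0.6993^1.5 = 0.03632, r_S = 0.267×0.6993^0.5 = 0.2233.
Overall selectivity = C_R/C_S = r_Rτ/(r_Sτ) = r_R/r_S = 0.163.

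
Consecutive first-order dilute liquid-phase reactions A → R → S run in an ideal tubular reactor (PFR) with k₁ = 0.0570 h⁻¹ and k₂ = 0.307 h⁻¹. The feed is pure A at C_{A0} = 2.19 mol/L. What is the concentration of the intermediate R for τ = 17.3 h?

0.184 mol/L

Solving the coupled first-order balances gives C_R(τ) = [k₁/(k₂−k₁)]·C_{A0}·(e^(−k₁τ) − e^(−k₂τ)).
e^(−k₁τ) = e^(−0.0570×17.3) = e^(−0.9861) = 0.3730; e^(−k₂τ) = e^(−5.311) = 0.004936.
C_R = 0.0570×2.19/(0.307−0.0570) × (0.3730−0.004936) = 0.4993×0.3681 = 0.1838 mol/L.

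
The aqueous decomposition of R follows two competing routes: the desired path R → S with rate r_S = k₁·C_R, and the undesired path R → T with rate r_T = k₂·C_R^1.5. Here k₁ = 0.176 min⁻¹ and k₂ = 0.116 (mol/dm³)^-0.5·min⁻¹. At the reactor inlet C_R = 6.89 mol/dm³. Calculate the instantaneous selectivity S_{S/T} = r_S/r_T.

S_{S/T} = r_S/r_T = (k₁·C_R)/(k₂·C_R^1.5) = (k₁/k₂)·C_R^-0.5.
= (0.176×6.890) / (0.116×6.890^1.5) = 1.213/2.098 = 0.578.
The undesired path is higher order in R, so low C_R (CSTR or dilute feed) favours S.

0.578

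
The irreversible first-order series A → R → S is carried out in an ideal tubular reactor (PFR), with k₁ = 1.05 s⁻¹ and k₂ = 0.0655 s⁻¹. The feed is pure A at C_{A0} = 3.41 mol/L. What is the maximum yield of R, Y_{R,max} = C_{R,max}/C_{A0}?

0.831

At the optimum, C_{R,max}/C_{A0} = (k₁/k₂)^[k₂/(k₂−k₁)].
= (1.05/0.0655)^(0.0655/(0.0655−1.05)) = (16.03)^(-0.06653) = 0.8314.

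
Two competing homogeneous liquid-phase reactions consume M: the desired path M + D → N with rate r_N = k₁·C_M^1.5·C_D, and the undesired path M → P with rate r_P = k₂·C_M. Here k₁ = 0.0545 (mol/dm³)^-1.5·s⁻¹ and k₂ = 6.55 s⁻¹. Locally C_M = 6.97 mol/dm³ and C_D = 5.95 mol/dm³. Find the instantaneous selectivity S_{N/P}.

0.131

S_{N/P} = r_N/r_P = (k₁·C_M^1.5·C_D)/(k₂·C_M) = (k₁/k₂)·C_M^0.5·C_D.
= (0.0545×6.970^1.5×5.950) / (6.55×6.970) = 5.967/45.65 = 0.131.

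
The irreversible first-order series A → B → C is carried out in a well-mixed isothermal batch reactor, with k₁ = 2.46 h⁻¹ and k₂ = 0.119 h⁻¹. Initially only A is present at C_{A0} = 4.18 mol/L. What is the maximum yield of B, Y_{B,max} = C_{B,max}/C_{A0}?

0.857

Evaluating C_B at t_opt = ln(k₂/k₁)/(k₂−k₁) gives C_{B,max}/C_{A0} = (k₁/k₂)^[k₂/(k₂−k₁)].
= (2.46/0.119)^(0.119/(0.119−2.46)) = (20.67)^(-0.05083) = 0.8573.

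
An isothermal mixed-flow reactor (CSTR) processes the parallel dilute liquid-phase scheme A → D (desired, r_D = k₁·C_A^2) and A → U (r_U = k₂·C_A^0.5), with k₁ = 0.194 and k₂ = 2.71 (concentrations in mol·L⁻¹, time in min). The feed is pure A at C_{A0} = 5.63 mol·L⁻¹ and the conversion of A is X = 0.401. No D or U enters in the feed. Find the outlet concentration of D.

Exit C_A = C_{A0}(1−X) = 5.63×0.599 = 3.372 mol·L⁻¹.
A CSTR operates uniformly at the exit composition, giving r_D = 2.206 and r_U = 4.977 (each k·C_A^n at C_A = 3.372).
Fraction of consumed A going to D: r_D/(r_D+r_U) = 0.3072.
C_D = 0.3072·C_{A0}·X = 0.3072×5.63×0.401 = 0.693 mol·L⁻¹.

0.693 mol·L⁻¹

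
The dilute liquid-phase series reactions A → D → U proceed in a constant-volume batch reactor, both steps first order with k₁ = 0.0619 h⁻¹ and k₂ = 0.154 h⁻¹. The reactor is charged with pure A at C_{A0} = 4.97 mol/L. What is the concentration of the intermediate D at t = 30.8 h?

0.467 mol/L

Solving the coupled first-order balances gives C_D(t) = [k₁/(k₂−k₁)]·C_{A0}·(e^(−k₁t) − e^(−k₂t)).
e^(−k₁t) = e^(−0.0619×30.8) = e^(−1.907) = 0.1486; e^(−k₂t) = e^(−4.743) = 0.008711.
C_D = 0.0619×4.97/(0.154−0.0619) × (0.1486−0.008711) = 3.340×0.1399 = 0.4673 mol/L.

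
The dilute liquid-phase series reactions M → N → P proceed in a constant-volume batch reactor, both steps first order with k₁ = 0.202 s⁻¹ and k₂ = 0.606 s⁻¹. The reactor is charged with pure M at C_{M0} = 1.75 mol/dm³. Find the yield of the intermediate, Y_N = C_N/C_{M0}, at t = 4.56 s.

For first-order series with pure M initially, C_N(t) = k₁C_{M0}/(k₂−k₁)·(e^(−k₁t) − e^(−k₂t)).
e^(−k₁t) = e^(−0.202×4.56) = e^(−0.9211) = 0.3981; e^(−k₂t) = e^(−2.763) = 0.06308.
C_N = 0.202×1.75/(0.606−0.202) × (0.3981−0.06308) = 0.8750×0.3350 = 0.2931 mol/dm³.
Y_N = C_N/C_{M0} = 0.2931/1.75 = 0.167.

0.167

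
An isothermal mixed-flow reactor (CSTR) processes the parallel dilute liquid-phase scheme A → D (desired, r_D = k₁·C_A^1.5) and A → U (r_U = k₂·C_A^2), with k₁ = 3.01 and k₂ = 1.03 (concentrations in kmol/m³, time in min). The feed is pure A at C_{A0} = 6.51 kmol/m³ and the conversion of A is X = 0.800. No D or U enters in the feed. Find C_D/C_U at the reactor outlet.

Exit C_A = C_{A0}(1−X) = 6.51×0.200 = 1.302 kmol/m³.
In a CSTR the entire volume is at exit conditions, so r_D = 3.01×1.302^1.5 = 4.472 and r_U = 1.03×1.302^2 = 1.746.
Overall selectivity = C_D/C_U = r_Dτ/(r_Uτ) = r_D/r_U = 2.56.

2.56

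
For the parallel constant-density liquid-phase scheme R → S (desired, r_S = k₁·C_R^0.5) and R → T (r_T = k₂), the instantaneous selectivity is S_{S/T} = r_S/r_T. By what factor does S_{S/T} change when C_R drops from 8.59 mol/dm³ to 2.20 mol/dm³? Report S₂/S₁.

0.506

S_{S/T} = (k₁/k₂)·C_R^0.5, so S₂/S₁ = (C_{R,2}/C_{R,1})^0.5.
= (2.20/8.59)^0.5 = (0.2561)^0.5 = 0.506.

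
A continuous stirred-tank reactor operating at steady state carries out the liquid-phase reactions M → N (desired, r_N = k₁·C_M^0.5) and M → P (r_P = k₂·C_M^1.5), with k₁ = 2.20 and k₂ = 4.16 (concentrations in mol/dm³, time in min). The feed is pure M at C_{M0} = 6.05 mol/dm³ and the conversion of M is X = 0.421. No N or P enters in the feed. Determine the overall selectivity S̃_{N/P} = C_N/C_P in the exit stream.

0.151

Exit C_M = C_{M0}(1−X) = 6.05×0.579 = 3.503 mol/dm³.
Rates in a CSTR are evaluated at the outlet concentration: r_N = 2.20×3.503^0.5 = 4.118, r_P = 4.16×3.503^1.5 = 27.27.
Overall selectivity = C_N/C_P = r_Nτ/(r_Pτ) = r_N/r_P = 0.151.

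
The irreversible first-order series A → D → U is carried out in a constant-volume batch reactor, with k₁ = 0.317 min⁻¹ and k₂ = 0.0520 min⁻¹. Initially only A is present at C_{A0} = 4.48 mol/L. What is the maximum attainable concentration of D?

At the optimum, C_{D,max}/C_{A0} = (k₁/k₂)^[k₂/(k₂−k₁)].
= (0.317/0.0520)^(0.0520/(0.0520−0.317)) = (6.096)^(-0.1962) = 0.7014.
C_{D,max} = 0.7014×4.48 = 3.14 mol/L.

3.14 mol/L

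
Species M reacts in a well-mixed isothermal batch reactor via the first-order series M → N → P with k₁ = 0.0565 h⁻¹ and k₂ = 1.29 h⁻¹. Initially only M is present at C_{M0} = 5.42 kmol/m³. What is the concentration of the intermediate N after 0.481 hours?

0.108 kmol/m³

For first-order series with pure M initially, C_N(t) = k₁C_{M0}/(k₂−k₁)·(e^(−k₁t) − e^(−k₂t)).
e^(−k₁t) = e^(−0.0565×0.481) = e^(−0.02718) = 0.9732; e^(−k₂t) = e^(−0.6205) = 0.5377.
C_N = 0.0565×5.42/(1.29−0.0565) × (0.9732−0.5377) = 0.2483×0.4355 = 0.1081 kmol/m³.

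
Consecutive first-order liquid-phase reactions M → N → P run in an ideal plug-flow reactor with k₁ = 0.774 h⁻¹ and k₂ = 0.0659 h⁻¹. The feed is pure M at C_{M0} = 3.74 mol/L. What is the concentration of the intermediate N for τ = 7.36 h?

Solving the coupled first-order balances gives C_N(τ) = [k₁/(k₂−k₁)]·C_{M0}·(e^(−k₁τ) − e^(−k₂τ)).
e^(−k₁τ) = e^(−0.774×7.36) = e^(−5.697) = 0.003357; e^(−k₂τ) = e^(−0.4850) = 0.6157.
C_N = 0.774×3.74/(0.0659−0.774) × (0.003357−0.6157) = (-4.088)×(-0.6123) = 2.503 mol/L.

2.50 mol/L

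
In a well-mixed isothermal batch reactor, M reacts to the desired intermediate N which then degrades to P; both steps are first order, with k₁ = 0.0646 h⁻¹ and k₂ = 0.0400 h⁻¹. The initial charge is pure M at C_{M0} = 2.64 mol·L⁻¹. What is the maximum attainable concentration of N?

1.21 mol·L⁻¹

At the optimum, C_{N,max}/C_{M0} = (k₁/k₂)^[k₂/(k₂−k₁)].
= (0.0646/0.0400)^(0.0400/(0.0400−0.0646)) = (1.615)^(-1.626) = 0.4587.
C_{N,max} = 0.4587×2.64 = 1.21 mol·L⁻¹.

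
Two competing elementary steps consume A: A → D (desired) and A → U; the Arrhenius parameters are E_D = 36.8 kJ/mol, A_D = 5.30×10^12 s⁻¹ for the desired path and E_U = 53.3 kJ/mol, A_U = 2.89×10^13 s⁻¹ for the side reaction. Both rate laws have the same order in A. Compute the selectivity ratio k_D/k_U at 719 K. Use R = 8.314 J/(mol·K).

2.90

k_D/k_U = (A_D/A_U)·exp[−(E_D−E_U)/(RT)] = (A_D/A_U)·exp[(E_U−E_D)/(RT)].
(E_U−E_D)/(RT) = (53.3−36.8)×10³/(8.314×719) = 16500/5978 = 2.760.
k_D/k_U = (5.30×10^12/2.89×10^13)·exp(2.760) = 0.1834 × 15.80 = 2.90.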